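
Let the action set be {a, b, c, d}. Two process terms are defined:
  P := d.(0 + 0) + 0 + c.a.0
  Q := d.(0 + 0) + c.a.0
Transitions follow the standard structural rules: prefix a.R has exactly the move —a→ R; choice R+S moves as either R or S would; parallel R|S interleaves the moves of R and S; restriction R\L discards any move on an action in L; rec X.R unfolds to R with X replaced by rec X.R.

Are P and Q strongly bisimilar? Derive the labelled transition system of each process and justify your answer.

bisimilar

LTS(P): 4 reachable states
  s0 = d.(0 + 0) + 0 + c.a.0 has moves -c-> s1, -d-> s2
  s1 = a.0 has moves -a-> s3
  s2 = 0 + 0 has moves deadlocked
  s3 = 0 has moves deadlocked
LTS(Q): 4 reachable states
  t0 = d.(0 + 0) + c.a.0 has moves -c-> t1, -d-> t2
  t1 = a.0 has moves -a-> t3
  t2 = 0 + 0 has moves deadlocked
  t3 = 0 has moves deadlocked
Coarsest stable partition (strong bisimilarity classes):
  B0 = {s0, t0}
  B1 = {s2, s3, t2, t3}
  B2 = {s1, t1}
s0 ∈ B0, t0 ∈ B0 → same block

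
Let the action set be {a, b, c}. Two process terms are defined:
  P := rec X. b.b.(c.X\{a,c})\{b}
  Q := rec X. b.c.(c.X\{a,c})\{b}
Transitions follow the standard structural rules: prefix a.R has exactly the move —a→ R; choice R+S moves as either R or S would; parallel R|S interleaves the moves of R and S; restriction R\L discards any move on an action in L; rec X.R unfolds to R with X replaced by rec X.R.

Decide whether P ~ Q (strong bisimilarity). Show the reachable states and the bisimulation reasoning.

Reachable graph of P (4 states):
  u0 = rec X. b.b.(c.X\{a,c})\{b} | --b--▸ u1
  u1 = b.(c.(rec X. b.b.(c.X\{a,c})\{b})\{a,c})\{b} | --b--▸ u2
  u2 = (c.(rec X. b.b.(c.X\{a,c})\{b})\{a,c})\{b} | --c--▸ u3
  u3 = (rec X. b.b.(c.X\{a,c})\{b})\{a,c}\{b} | ∅
Reachable graph of Q (4 states):
  v0 = rec X. b.c.(c.X\{a,c})\{b} | --b--▸ v1
  v1 = c.(c.(rec X. b.c.(c.X\{a,c})\{b})\{a,c})\{b} | --c--▸ v2
  v2 = (c.(rec X. b.c.(c.X\{a,c})\{b})\{a,c})\{b} | --c--▸ v3
  v3 = (rec X. b.c.(c.X\{a,c})\{b})\{a,c}\{b} | ∅
Coarsest stable partition (strong bisimilarity classes):
  B0 = {u0}
  B1 = {u1}
  B2 = {u2, v2}
  B3 = {u3, v3}
  B4 = {v0}
  B5 = {v1}
u0 ∈ B0, v0 ∈ B4 → different blocks

NO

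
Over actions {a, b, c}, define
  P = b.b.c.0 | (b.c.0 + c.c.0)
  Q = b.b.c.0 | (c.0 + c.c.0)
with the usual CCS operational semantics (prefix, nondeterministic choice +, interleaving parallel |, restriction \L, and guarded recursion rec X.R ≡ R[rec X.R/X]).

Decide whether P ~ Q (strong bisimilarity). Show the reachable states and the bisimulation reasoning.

not bisimilar

Reachable graph of P (12 states):
  p0 = b.b.c.0 | (b.c.0 + c.c.0) :: =b=> p1, =b=> p2, =c=> p1
  p1 = b.b.c.0 | c.0 :: =b=> p3, =c=> p4
  p2 = b.c.0 | (b.c.0 + c.c.0) :: =b=> p3, =b=> p5, =c=> p3
  p3 = b.c.0 | c.0 :: =b=> p6, =c=> p7
  p4 = b.b.c.0 | 0 :: =b=> p7
  p5 = c.0 | (b.c.0 + c.c.0) :: =b=> p6, =c=> p6, =c=> p8
  p6 = c.0 | c.0 :: =c=> p10, =c=> p9
  p7 = b.c.0 | 0 :: =b=> p10
  p8 = 0 | (b.c.0 + c.c.0) :: =b=> p9, =c=> p9
  p9 = 0 | c.0 :: =c=> p11
  p10 = c.0 | 0 :: =c=> p11
  p11 = 0 | 0 :: (no moves)
Reachable graph of Q (12 states):
  q0 = b.b.c.0 | (c.0 + c.c.0) :: =b=> q1, =c=> q2, =c=> q3
  q1 = b.c.0 | (c.0 + c.c.0) :: =b=> q4, =c=> q5, =c=> q6
  q2 = b.b.c.0 | 0 :: =b=> q5
  q3 = b.b.c.0 | c.0 :: =b=> q6, =c=> q2
  q4 = c.0 | (c.0 + c.c.0) :: =c=> q7, =c=> q8, =c=> q9
  q5 = b.c.0 | 0 :: =b=> q8
  q6 = b.c.0 | c.0 :: =b=> q9, =c=> q5
  q7 = 0 | (c.0 + c.c.0) :: =c=> q10, =c=> q11
  q8 = c.0 | 0 :: =c=> q10
  q9 = c.0 | c.0 :: =c=> q11, =c=> q8
  q10 = 0 | 0 :: (no moves)
  q11 = 0 | c.0 :: =c=> q10
Bisimilarity quotient blocks:
  B0 = {p0}
  B1 = {p1, q3}
  B2 = {p3, q6}
  B3 = {p6, q9}
  B4 = {p10, p9, q11, q8}
  B5 = {p11, q10}
  B6 = {p7, q5}
  B7 = {p4, q2}
  B8 = {p2}
  B9 = {p5}
  B10 = {p8}
  B11 = {q0}
  B12 = {q1}
  B13 = {q4}
  B14 = {q7}
p0 ∈ B0, q0 ∈ B11 → different blocks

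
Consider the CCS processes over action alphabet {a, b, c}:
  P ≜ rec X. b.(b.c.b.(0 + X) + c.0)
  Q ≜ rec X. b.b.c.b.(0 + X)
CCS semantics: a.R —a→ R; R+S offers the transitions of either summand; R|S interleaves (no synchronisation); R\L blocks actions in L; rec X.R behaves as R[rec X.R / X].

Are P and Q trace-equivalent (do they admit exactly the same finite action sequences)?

trace-distinct — witness ⟨bc⟩

LTS(P): 6 reachable states
  s0 = rec X. b.(b.c.b.(0 + X) + c.0) | --b--▸ s1
  s1 = b.c.b.(0 + (rec X. b.(b.c.b.(0 + X) + c.0))) + c.0 | --b--▸ s2, --c--▸ s3
  s2 = c.b.(0 + (rec X. b.(b.c.b.(0 + X) + c.0))) | --c--▸ s4
  s3 = 0 | ·
  s4 = b.(0 + (rec X. b.(b.c.b.(0 + X) + c.0))) | --b--▸ s5
  s5 = 0 + (rec X. b.(b.c.b.(0 + X) + c.0)) | --b--▸ s1
LTS(Q): 5 reachable states
  t0 = rec X. b.b.c.b.(0 + X) | --b--▸ t1
  t1 = b.c.b.(0 + (rec X. b.b.c.b.(0 + X))) | --b--▸ t2
  t2 = c.b.(0 + (rec X. b.b.c.b.(0 + X))) | --c--▸ t3
  t3 = b.(0 + (rec X. b.b.c.b.(0 + X))) | --b--▸ t4
  t4 = 0 + (rec X. b.b.c.b.(0 + X)) | --b--▸ t1
Executing bc from P (initial set {s0}):
  step 1 (b): {s1}
  step 2 (c): {s3}
  P completes σ.
Executing bc from Q (initial set {t0}):
  step 1 (b): {t1}
  step 2 (c): ∅ (Q stuck)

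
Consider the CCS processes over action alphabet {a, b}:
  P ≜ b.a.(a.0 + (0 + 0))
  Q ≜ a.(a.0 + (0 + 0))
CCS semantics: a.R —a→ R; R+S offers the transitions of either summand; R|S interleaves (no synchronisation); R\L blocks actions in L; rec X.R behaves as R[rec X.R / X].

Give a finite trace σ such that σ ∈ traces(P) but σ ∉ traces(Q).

P's transition system — 4 states:
  m0 = b.a.(a.0 + (0 + 0)) ⊢ --b--▸ m1
  m1 = a.(a.0 + (0 + 0)) ⊢ --a--▸ m2
  m2 = a.0 + (0 + 0) ⊢ --a--▸ m3
  m3 = 0 ⊢ ·
Q's transition system — 3 states:
  n0 = a.(a.0 + (0 + 0)) ⊢ --a--▸ n1
  n1 = a.0 + (0 + 0) ⊢ --a--▸ n2
  n2 = 0 ⊢ ·
Trace ⟨b⟩ through P, begin at {m0}:
  after b @ step 1: {m1}
  — P admits the full trace.
Trace ⟨b⟩ through Q, begin at {n0}:
  after b @ step 1: ∅  — Q cannot continue

b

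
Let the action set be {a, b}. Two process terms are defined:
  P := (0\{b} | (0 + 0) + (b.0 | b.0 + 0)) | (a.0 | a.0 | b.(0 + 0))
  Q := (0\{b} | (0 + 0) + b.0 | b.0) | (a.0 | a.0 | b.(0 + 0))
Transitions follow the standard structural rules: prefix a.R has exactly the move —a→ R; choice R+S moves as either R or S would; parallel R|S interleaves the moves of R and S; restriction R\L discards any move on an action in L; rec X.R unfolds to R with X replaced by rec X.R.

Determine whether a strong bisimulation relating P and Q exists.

bisimilar

LTS(P): 32 reachable states
  p0 = (0\{b} | (0 + 0) + (b.0 | b.0 + 0)) | (a.0 | a.0 | b.(0 + 0)) ⊢ --a--▸ p1, --a--▸ p2, --b--▸ p3, --b--▸ p4, --b--▸ p5
  p1 = (0\{b} | (0 + 0) + (b.0 | b.0 + 0)) | (0 | a.0 | b.(0 + 0)) ⊢ --a--▸ p6, --b--▸ p7, --b--▸ p8, --b--▸ p9
  p2 = (0\{b} | (0 + 0) + (b.0 | b.0 + 0)) | (a.0 | 0 | b.(0 + 0)) ⊢ --a--▸ p6, --b--▸ p10, --b--▸ p11, --b--▸ p12
  p3 = (0\{b} | (0 + 0) + (b.0 | b.0 + 0)) | (a.0 | a.0 | (0 + 0)) ⊢ --a--▸ p10, --a--▸ p7, --b--▸ p13, --b--▸ p14
  p4 = 0 | b.0 | (a.0 | a.0 | b.(0 + 0)) ⊢ --a--▸ p11, --a--▸ p8, --b--▸ p13, --b--▸ p15
  p5 = b.0 | 0 | (a.0 | a.0 | b.(0 + 0)) ⊢ --a--▸ p12, --a--▸ p9, --b--▸ p14, --b--▸ p15
  p6 = (0\{b} | (0 + 0) + (b.0 | b.0 + 0)) | (0 | 0 | b.(0 + 0)) ⊢ --b--▸ p16, --b--▸ p17, --b--▸ p18
  p7 = (0\{b} | (0 + 0) + (b.0 | b.0 + 0)) | (0 | a.0 | (0 + 0)) ⊢ --a--▸ p16, --b--▸ p19, --b--▸ p20
  p8 = 0 | b.0 | (0 | a.0 | b.(0 + 0)) ⊢ --a--▸ p17, --b--▸ p19, --b--▸ p21
  p9 = b.0 | 0 | (0 | a.0 | b.(0 + 0)) ⊢ --a--▸ p18, --b--▸ p20, --b--▸ p21
  p10 = (0\{b} | (0 + 0) + (b.0 | b.0 + 0)) | (a.0 | 0 | (0 + 0)) ⊢ --a--▸ p16, --b--▸ p22, --b--▸ p23
  p11 = 0 | b.0 | (a.0 | 0 | b.(0 + 0)) ⊢ --a--▸ p17, --b--▸ p22, --b--▸ p24
  p12 = b.0 | 0 | (a.0 | 0 | b.(0 + 0)) ⊢ --a--▸ p18, --b--▸ p23, --b--▸ p24
  p13 = 0 | b.0 | (a.0 | a.0 | (0 + 0)) ⊢ --a--▸ p19, --a--▸ p22, --b--▸ p25
  p14 = b.0 | 0 | (a.0 | a.0 | (0 + 0)) ⊢ --a--▸ p20, --a--▸ p23, --b--▸ p25
  p15 = 0 | 0 | (a.0 | a.0 | b.(0 + 0)) ⊢ --a--▸ p21, --a--▸ p24, --b--▸ p25
  p16 = (0\{b} | (0 + 0) + (b.0 | b.0 + 0)) | (0 | 0 | (0 + 0)) ⊢ --b--▸ p26, --b--▸ p27
  p17 = 0 | b.0 | (0 | 0 | b.(0 + 0)) ⊢ --b--▸ p26, --b--▸ p28
  p18 = b.0 | 0 | (0 | 0 | b.(0 + 0)) ⊢ --b--▸ p27, --b--▸ p28
  p19 = 0 | b.0 | (0 | a.0 | (0 + 0)) ⊢ --a--▸ p26, --b--▸ p29
  p20 = b.0 | 0 | (0 | a.0 | (0 + 0)) ⊢ --a--▸ p27, --b--▸ p29
  p21 = 0 | 0 | (0 | a.0 | b.(0 + 0)) ⊢ --a--▸ p28, --b--▸ p29
  p22 = 0 | b.0 | (a.0 | 0 | (0 + 0)) ⊢ --a--▸ p26, --b--▸ p30
  p23 = b.0 | 0 | (a.0 | 0 | (0 + 0)) ⊢ --a--▸ p27, --b--▸ p30
  p24 = 0 | 0 | (a.0 | 0 | b.(0 + 0)) ⊢ --a--▸ p28, --b--▸ p30
  p25 = 0 | 0 | (a.0 | a.0 | (0 + 0)) ⊢ --a--▸ p29, --a--▸ p30
  p26 = 0 | b.0 | (0 | 0 | (0 + 0)) ⊢ --b--▸ p31
  p27 = b.0 | 0 | (0 | 0 | (0 + 0)) ⊢ --b--▸ p31
  p28 = 0 | 0 | (0 | 0 | b.(0 + 0)) ⊢ --b--▸ p31
  p29 = 0 | 0 | (0 | a.0 | (0 + 0)) ⊢ --a--▸ p31
  p30 = 0 | 0 | (a.0 | 0 | (0 + 0)) ⊢ --a--▸ p31
  p31 = 0 | 0 | (0 | 0 | (0 + 0)) ⊢ ·
LTS(Q): 32 reachable states
  q0 = (0\{b} | (0 + 0) + b.0 | b.0) | (a.0 | a.0 | b.(0 + 0)) ⊢ --a--▸ q1, --a--▸ q2, --b--▸ q3, --b--▸ q4, --b--▸ q5
  q1 = (0\{b} | (0 + 0) + b.0 | b.0) | (0 | a.0 | b.(0 + 0)) ⊢ --a--▸ q6, --b--▸ q7, --b--▸ q8, --b--▸ q9
  q2 = (0\{b} | (0 + 0) + b.0 | b.0) | (a.0 | 0 | b.(0 + 0)) ⊢ --a--▸ q6, --b--▸ q10, --b--▸ q11, --b--▸ q12
  q3 = (0\{b} | (0 + 0) + b.0 | b.0) | (a.0 | a.0 | (0 + 0)) ⊢ --a--▸ q10, --a--▸ q7, --b--▸ q13, --b--▸ q14
  q4 = 0 | b.0 | (a.0 | a.0 | b.(0 + 0)) ⊢ --a--▸ q11, --a--▸ q8, --b--▸ q13, --b--▸ q15
  q5 = b.0 | 0 | (a.0 | a.0 | b.(0 + 0)) ⊢ --a--▸ q12, --a--▸ q9, --b--▸ q14, --b--▸ q15
  q6 = (0\{b} | (0 + 0) + b.0 | b.0) | (0 | 0 | b.(0 + 0)) ⊢ --b--▸ q16, --b--▸ q17, --b--▸ q18
  q7 = (0\{b} | (0 + 0) + b.0 | b.0) | (0 | a.0 | (0 + 0)) ⊢ --a--▸ q16, --b--▸ q19, --b--▸ q20
  q8 = 0 | b.0 | (0 | a.0 | b.(0 + 0)) ⊢ --a--▸ q17, --b--▸ q19, --b--▸ q21
  q9 = b.0 | 0 | (0 | a.0 | b.(0 + 0)) ⊢ --a--▸ q18, --b--▸ q20, --b--▸ q21
  q10 = (0\{b} | (0 + 0) + b.0 | b.0) | (a.0 | 0 | (0 + 0)) ⊢ --a--▸ q16, --b--▸ q22, --b--▸ q23
  q11 = 0 | b.0 | (a.0 | 0 | b.(0 + 0)) ⊢ --a--▸ q17, --b--▸ q22, --b--▸ q24
  q12 = b.0 | 0 | (a.0 | 0 | b.(0 + 0)) ⊢ --a--▸ q18, --b--▸ q23, --b--▸ q24
  q13 = 0 | b.0 | (a.0 | a.0 | (0 + 0)) ⊢ --a--▸ q19, --a--▸ q22, --b--▸ q25
  q14 = b.0 | 0 | (a.0 | a.0 | (0 + 0)) ⊢ --a--▸ q20, --a--▸ q23, --b--▸ q25
  q15 = 0 | 0 | (a.0 | a.0 | b.(0 + 0)) ⊢ --a--▸ q21, --a--▸ q24, --b--▸ q25
  q16 = (0\{b} | (0 + 0) + b.0 | b.0) | (0 | 0 | (0 + 0)) ⊢ --b--▸ q26, --b--▸ q27
  q17 = 0 | b.0 | (0 | 0 | b.(0 + 0)) ⊢ --b--▸ q26, --b--▸ q28
  q18 = b.0 | 0 | (0 | 0 | b.(0 + 0)) ⊢ --b--▸ q27, --b--▸ q28
  q19 = 0 | b.0 | (0 | a.0 | (0 + 0)) ⊢ --a--▸ q26, --b--▸ q29
  q20 = b.0 | 0 | (0 | a.0 | (0 + 0)) ⊢ --a--▸ q27, --b--▸ q29
  q21 = 0 | 0 | (0 | a.0 | b.(0 + 0)) ⊢ --a--▸ q28, --b--▸ q29
  q22 = 0 | b.0 | (a.0 | 0 | (0 + 0)) ⊢ --a--▸ q26, --b--▸ q30
  q23 = b.0 | 0 | (a.0 | 0 | (0 + 0)) ⊢ --a--▸ q27, --b--▸ q30
  q24 = 0 | 0 | (a.0 | 0 | b.(0 + 0)) ⊢ --a--▸ q28, --b--▸ q30
  q25 = 0 | 0 | (a.0 | a.0 | (0 + 0)) ⊢ --a--▸ q29, --a--▸ q30
  q26 = 0 | b.0 | (0 | 0 | (0 + 0)) ⊢ --b--▸ q31
  q27 = b.0 | 0 | (0 | 0 | (0 + 0)) ⊢ --b--▸ q31
  q28 = 0 | 0 | (0 | 0 | b.(0 + 0)) ⊢ --b--▸ q31
  q29 = 0 | 0 | (0 | a.0 | (0 + 0)) ⊢ --a--▸ q31
  q30 = 0 | 0 | (a.0 | 0 | (0 + 0)) ⊢ --a--▸ q31
  q31 = 0 | 0 | (0 | 0 | (0 + 0)) ⊢ ·
Coarsest stable partition (strong bisimilarity classes):
  B0 = {p0, q0}
  B1 = {p1, p2, q1, q2}
  B2 = {p10, p11, p12, p7, p8, p9, q10, q11, q12, q7, q8, q9}
  B3 = {p16, p17, p18, q16, q17, q18}
  B4 = {p26, p27, p28, q26, q27, q28}
  B5 = {p31, q31}
  B6 = {p19, p20, p21, p22, p23, p24, q19, q20, q21, q22, q23, q24}
  B7 = {p29, p30, q29, q30}
  B8 = {p6, q6}
  B9 = {p3, p4, p5, q3, q4, q5}
  B10 = {p13, p14, p15, q13, q14, q15}
  B11 = {p25, q25}
p0 ∈ B0, q0 ∈ B0 → same block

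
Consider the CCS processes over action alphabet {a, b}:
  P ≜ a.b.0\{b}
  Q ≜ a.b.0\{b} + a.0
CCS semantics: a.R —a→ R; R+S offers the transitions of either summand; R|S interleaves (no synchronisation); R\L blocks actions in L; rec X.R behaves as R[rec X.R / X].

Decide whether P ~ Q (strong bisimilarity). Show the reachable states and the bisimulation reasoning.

Reachable graph of P (3 states):
  u0 = a.b.0\{b} | --a--▸ u1
  u1 = b.0\{b} | --b--▸ u2
  u2 = 0\{b} | (no moves)
Reachable graph of Q (4 states):
  v0 = a.b.0\{b} + a.0 | --a--▸ v1, --a--▸ v2
  v1 = 0 | (no moves)
  v2 = b.0\{b} | --b--▸ v3
  v3 = 0\{b} | (no moves)
Partition-refinement fixed point:
  B0 = {u0}
  B1 = {u1, v2}
  B2 = {u2, v1, v3}
  B3 = {v0}
u0 ∈ B0, v0 ∈ B3 → different blocks

P ≁ Q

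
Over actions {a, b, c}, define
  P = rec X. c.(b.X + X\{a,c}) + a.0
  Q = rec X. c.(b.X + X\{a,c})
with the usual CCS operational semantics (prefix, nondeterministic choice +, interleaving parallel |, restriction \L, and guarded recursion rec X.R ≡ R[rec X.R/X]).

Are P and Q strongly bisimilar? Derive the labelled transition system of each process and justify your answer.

Reachable graph of P (3 states):
  p0 = rec X. c.(b.X + X\{a,c}) + a.0 → -a-> p1, -c-> p2
  p1 = 0 → ·
  p2 = b.(rec X. c.(b.X + X\{a,c}) + a.0) + (rec X. c.(b.X + X\{a,c}) + a.0)\{a,c} → -b-> p0
Reachable graph of Q (2 states):
  q0 = rec X. c.(b.X + X\{a,c}) → -c-> q1
  q1 = b.(rec X. c.(b.X + X\{a,c})) + (rec X. c.(b.X + X\{a,c}))\{a,c} → -b-> q0
Partition-refinement fixed point:
  B0 = {p0}
  B1 = {p1}
  B2 = {p2}
  B3 = {q0}
  B4 = {q1}
p0 ∈ B0, q0 ∈ B3 → different blocks

P ≁ Q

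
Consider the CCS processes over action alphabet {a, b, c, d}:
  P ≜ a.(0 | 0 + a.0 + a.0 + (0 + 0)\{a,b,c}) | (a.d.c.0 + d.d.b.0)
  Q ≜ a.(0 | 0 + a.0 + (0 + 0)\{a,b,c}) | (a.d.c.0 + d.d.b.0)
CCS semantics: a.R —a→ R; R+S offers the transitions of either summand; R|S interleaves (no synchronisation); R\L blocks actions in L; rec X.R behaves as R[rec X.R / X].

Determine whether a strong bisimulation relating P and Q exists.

YES

LTS(P): 18 reachable states
  u0 = a.(0 | 0 + a.0 + a.0 + (0 + 0)\{a,b,c}) | (a.d.c.0 + d.d.b.0) :: —a→ u1, —a→ u2, —d→ u3
  u1 = (0 | 0 + a.0 + a.0 + (0 + 0)\{a,b,c}) | (a.d.c.0 + d.d.b.0) :: —a→ u4, —a→ u5, —d→ u6
  u2 = a.(0 | 0 + a.0 + a.0 + (0 + 0)\{a,b,c}) | d.c.0 :: —a→ u4, —d→ u7
  u3 = a.(0 | 0 + a.0 + a.0 + (0 + 0)\{a,b,c}) | d.b.0 :: —a→ u6, —d→ u8
  u4 = (0 | 0 + a.0 + a.0 + (0 + 0)\{a,b,c}) | d.c.0 :: —a→ u9, —d→ u10
  u5 = 0 | (a.d.c.0 + d.d.b.0) :: —a→ u9, —d→ u11
  u6 = (0 | 0 + a.0 + a.0 + (0 + 0)\{a,b,c}) | d.b.0 :: —a→ u11, —d→ u12
  u7 = a.(0 | 0 + a.0 + a.0 + (0 + 0)\{a,b,c}) | c.0 :: —a→ u10, —c→ u13
  u8 = a.(0 | 0 + a.0 + a.0 + (0 + 0)\{a,b,c}) | b.0 :: —a→ u12, —b→ u13
  u9 = 0 | d.c.0 :: —d→ u14
  u10 = (0 | 0 + a.0 + a.0 + (0 + 0)\{a,b,c}) | c.0 :: —a→ u14, —c→ u15
  u11 = 0 | d.b.0 :: —d→ u16
  u12 = (0 | 0 + a.0 + a.0 + (0 + 0)\{a,b,c}) | b.0 :: —a→ u16, —b→ u15
  u13 = a.(0 | 0 + a.0 + a.0 + (0 + 0)\{a,b,c}) | 0 :: —a→ u15
  u14 = 0 | c.0 :: —c→ u17
  u15 = (0 | 0 + a.0 + a.0 + (0 + 0)\{a,b,c}) | 0 :: —a→ u17
  u16 = 0 | b.0 :: —b→ u17
  u17 = 0 | 0 :: ∅
LTS(Q): 18 reachable states
  v0 = a.(0 | 0 + a.0 + (0 + 0)\{a,b,c}) | (a.d.c.0 + d.d.b.0) :: —a→ v1, —a→ v2, —d→ v3
  v1 = (0 | 0 + a.0 + (0 + 0)\{a,b,c}) | (a.d.c.0 + d.d.b.0) :: —a→ v4, —a→ v5, —d→ v6
  v2 = a.(0 | 0 + a.0 + (0 + 0)\{a,b,c}) | d.c.0 :: —a→ v4, —d→ v7
  v3 = a.(0 | 0 + a.0 + (0 + 0)\{a,b,c}) | d.b.0 :: —a→ v6, —d→ v8
  v4 = (0 | 0 + a.0 + (0 + 0)\{a,b,c}) | d.c.0 :: —a→ v9, —d→ v10
  v5 = 0 | (a.d.c.0 + d.d.b.0) :: —a→ v9, —d→ v11
  v6 = (0 | 0 + a.0 + (0 + 0)\{a,b,c}) | d.b.0 :: —a→ v11, —d→ v12
  v7 = a.(0 | 0 + a.0 + (0 + 0)\{a,b,c}) | c.0 :: —a→ v10, —c→ v13
  v8 = a.(0 | 0 + a.0 + (0 + 0)\{a,b,c}) | b.0 :: —a→ v12, —b→ v13
  v9 = 0 | d.c.0 :: —d→ v14
  v10 = (0 | 0 + a.0 + (0 + 0)\{a,b,c}) | c.0 :: —a→ v14, —c→ v15
  v11 = 0 | d.b.0 :: —d→ v16
  v12 = (0 | 0 + a.0 + (0 + 0)\{a,b,c}) | b.0 :: —a→ v16, —b→ v15
  v13 = a.(0 | 0 + a.0 + (0 + 0)\{a,b,c}) | 0 :: —a→ v15
  v14 = 0 | c.0 :: —c→ v17
  v15 = (0 | 0 + a.0 + (0 + 0)\{a,b,c}) | 0 :: —a→ v17
  v16 = 0 | b.0 :: —b→ v17
  v17 = 0 | 0 :: ∅
Partition-refinement fixed point:
  B0 = {u0, v0}
  B1 = {u3, v3}
  B2 = {u8, v8}
  B3 = {u13, v13}
  B4 = {u15, v15}
  B5 = {u17, v17}
  B6 = {u12, v12}
  B7 = {u16, v16}
  B8 = {u6, v6}
  B9 = {u11, v11}
  B10 = {u2, v2}
  B11 = {u4, v4}
  B12 = {u10, v10}
  B13 = {u14, v14}
  B14 = {u9, v9}
  B15 = {u7, v7}
  B16 = {u1, v1}
  B17 = {u5, v5}
u0 ∈ B0, v0 ∈ B0 → same block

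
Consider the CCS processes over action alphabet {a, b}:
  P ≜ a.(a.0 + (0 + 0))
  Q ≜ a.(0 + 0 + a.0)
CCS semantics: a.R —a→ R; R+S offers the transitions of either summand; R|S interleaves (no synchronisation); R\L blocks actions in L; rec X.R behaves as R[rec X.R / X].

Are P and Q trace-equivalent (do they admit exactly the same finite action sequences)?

LTS(P): 3 reachable states
  s0 = a.(a.0 + (0 + 0)) has moves =a=> s1
  s1 = a.0 + (0 + 0) has moves =a=> s2
  s2 = 0 has moves ∅
LTS(Q): 3 reachable states
  t0 = a.(0 + 0 + a.0) has moves =a=> t1
  t1 = 0 + 0 + a.0 has moves =a=> t2
  t2 = 0 has moves ∅
Coarsest stable partition (strong bisimilarity classes):
  B0 = {s0, t0}
  B1 = {s1, t1}
  B2 = {s2, t2}
s0 ∈ B0, t0 ∈ B0 → same block
Bisimilar ⇒ trace-equivalent.

trace-equivalent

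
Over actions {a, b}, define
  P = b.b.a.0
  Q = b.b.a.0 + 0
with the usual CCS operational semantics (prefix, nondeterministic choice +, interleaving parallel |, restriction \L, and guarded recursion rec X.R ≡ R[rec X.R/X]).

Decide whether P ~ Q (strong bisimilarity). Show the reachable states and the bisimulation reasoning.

Reachable graph of P (4 states):
  u0 = b.b.a.0 :: —b→ u1
  u1 = b.a.0 :: —b→ u2
  u2 = a.0 :: —a→ u3
  u3 = 0 :: ·
Reachable graph of Q (4 states):
  v0 = b.b.a.0 + 0 :: —b→ v1
  v1 = b.a.0 :: —b→ v2
  v2 = a.0 :: —a→ v3
  v3 = 0 :: ·
Coarsest stable partition (strong bisimilarity classes):
  B0 = {u0, v0}
  B1 = {u1, v1}
  B2 = {u2, v2}
  B3 = {u3, v3}
u0 ∈ B0, v0 ∈ B0 → same block

P ~ Q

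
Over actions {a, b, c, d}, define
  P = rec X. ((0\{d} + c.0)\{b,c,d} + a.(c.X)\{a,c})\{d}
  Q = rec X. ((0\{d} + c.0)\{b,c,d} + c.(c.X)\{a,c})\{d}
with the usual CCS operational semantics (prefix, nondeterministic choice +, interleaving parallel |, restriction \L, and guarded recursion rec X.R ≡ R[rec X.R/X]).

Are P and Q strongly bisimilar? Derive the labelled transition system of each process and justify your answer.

LTS(P): 2 reachable states
  p0 = rec X. ((0\{d} + c.0)\{b,c,d} + a.(c.X)\{a,c})\{d} | -a-> p1
  p1 = (c.(rec X. ((0\{d} + c.0)\{b,c,d} + a.(c.X)\{a,c})\{d}))\{a,c}\{d} | ∅
LTS(Q): 2 reachable states
  q0 = rec X. ((0\{d} + c.0)\{b,c,d} + c.(c.X)\{a,c})\{d} | -c-> q1
  q1 = (c.(rec X. ((0\{d} + c.0)\{b,c,d} + c.(c.X)\{a,c})\{d}))\{a,c}\{d} | ∅
Coarsest stable partition (strong bisimilarity classes):
  B0 = {p0}
  B1 = {p1, q1}
  B2 = {q0}
p0 ∈ B0, q0 ∈ B2 → different blocks

not bisimilar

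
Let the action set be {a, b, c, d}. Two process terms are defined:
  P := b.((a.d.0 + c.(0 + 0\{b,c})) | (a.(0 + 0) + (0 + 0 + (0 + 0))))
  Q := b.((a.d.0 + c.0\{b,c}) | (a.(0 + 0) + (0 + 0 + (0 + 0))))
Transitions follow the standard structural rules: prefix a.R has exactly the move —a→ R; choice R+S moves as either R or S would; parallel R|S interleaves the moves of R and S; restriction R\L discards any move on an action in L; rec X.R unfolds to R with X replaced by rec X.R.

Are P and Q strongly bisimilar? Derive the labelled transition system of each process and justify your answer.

LTS(P): 9 reachable states
  m0 = b.((a.d.0 + c.(0 + 0\{b,c})) | (a.(0 + 0) + (0 + 0 + (0 + 0)))) | =b=> m1
  m1 = (a.d.0 + c.(0 + 0\{b,c})) | (a.(0 + 0) + (0 + 0 + (0 + 0))) | =a=> m2, =a=> m3, =c=> m4
  m2 = (a.d.0 + c.(0 + 0\{b,c})) | (0 + 0) | =a=> m5, =c=> m6
  m3 = d.0 | (a.(0 + 0) + (0 + 0 + (0 + 0))) | =a=> m5, =d=> m7
  m4 = (0 + 0\{b,c}) | (a.(0 + 0) + (0 + 0 + (0 + 0))) | =a=> m6
  m5 = d.0 | (0 + 0) | =d=> m8
  m6 = (0 + 0\{b,c}) | (0 + 0) | stopped
  m7 = 0 | (a.(0 + 0) + (0 + 0 + (0 + 0))) | =a=> m8
  m8 = 0 | (0 + 0) | stopped
LTS(Q): 9 reachable states
  n0 = b.((a.d.0 + c.0\{b,c}) | (a.(0 + 0) + (0 + 0 + (0 + 0)))) | =b=> n1
  n1 = (a.d.0 + c.0\{b,c}) | (a.(0 + 0) + (0 + 0 + (0 + 0))) | =a=> n2, =a=> n3, =c=> n4
  n2 = (a.d.0 + c.0\{b,c}) | (0 + 0) | =a=> n5, =c=> n6
  n3 = d.0 | (a.(0 + 0) + (0 + 0 + (0 + 0))) | =a=> n5, =d=> n7
  n4 = 0\{b,c} | (a.(0 + 0) + (0 + 0 + (0 + 0))) | =a=> n6
  n5 = d.0 | (0 + 0) | =d=> n8
  n6 = 0\{b,c} | (0 + 0) | stopped
  n7 = 0 | (a.(0 + 0) + (0 + 0 + (0 + 0))) | =a=> n8
  n8 = 0 | (0 + 0) | stopped
Coarsest stable partition (strong bisimilarity classes):
  B0 = {m0, n0}
  B1 = {m1, n1}
  B2 = {m2, n2}
  B3 = {m6, m8, n6, n8}
  B4 = {m5, n5}
  B5 = {m4, m7, n4, n7}
  B6 = {m3, n3}
m0 ∈ B0, n0 ∈ B0 → same block

P ~ Q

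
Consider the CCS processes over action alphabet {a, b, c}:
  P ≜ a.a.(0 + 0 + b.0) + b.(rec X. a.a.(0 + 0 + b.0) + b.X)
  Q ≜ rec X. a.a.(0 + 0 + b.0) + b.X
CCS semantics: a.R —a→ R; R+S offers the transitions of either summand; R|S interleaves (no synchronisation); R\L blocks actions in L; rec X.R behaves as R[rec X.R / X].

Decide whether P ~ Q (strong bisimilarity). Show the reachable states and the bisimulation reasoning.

P ~ Q

LTS(P): 5 reachable states
  u0 = a.a.(0 + 0 + b.0) + b.(rec X. a.a.(0 + 0 + b.0) + b.X) → --a--▸ u1, --b--▸ u2
  u1 = a.(0 + 0 + b.0) → --a--▸ u3
  u2 = rec X. a.a.(0 + 0 + b.0) + b.X → --a--▸ u1, --b--▸ u2
  u3 = 0 + 0 + b.0 → --b--▸ u4
  u4 = 0 → stopped
LTS(Q): 4 reachable states
  v0 = rec X. a.a.(0 + 0 + b.0) + b.X → --a--▸ v1, --b--▸ v0
  v1 = a.(0 + 0 + b.0) → --a--▸ v2
  v2 = 0 + 0 + b.0 → --b--▸ v3
  v3 = 0 → stopped
Bisimilarity quotient blocks:
  B0 = {u0, u2, v0}
  B1 = {u1, v1}
  B2 = {u3, v2}
  B3 = {u4, v3}
u0 ∈ B0, v0 ∈ B0 → same block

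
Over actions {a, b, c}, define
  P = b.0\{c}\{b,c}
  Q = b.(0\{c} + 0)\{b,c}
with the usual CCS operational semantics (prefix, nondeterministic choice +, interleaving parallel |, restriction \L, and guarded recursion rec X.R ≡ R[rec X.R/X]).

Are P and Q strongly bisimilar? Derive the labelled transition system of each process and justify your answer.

P ~ Q

LTS(P): 2 reachable states
  m0 = b.0\{c}\{b,c} :: =b=> m1
  m1 = 0\{c}\{b,c} :: deadlocked
LTS(Q): 2 reachable states
  n0 = b.(0\{c} + 0)\{b,c} :: =b=> n1
  n1 = (0\{c} + 0)\{b,c} :: deadlocked
Partition-refinement fixed point:
  B0 = {m0, n0}
  B1 = {m1, n1}
m0 ∈ B0, n0 ∈ B0 → same block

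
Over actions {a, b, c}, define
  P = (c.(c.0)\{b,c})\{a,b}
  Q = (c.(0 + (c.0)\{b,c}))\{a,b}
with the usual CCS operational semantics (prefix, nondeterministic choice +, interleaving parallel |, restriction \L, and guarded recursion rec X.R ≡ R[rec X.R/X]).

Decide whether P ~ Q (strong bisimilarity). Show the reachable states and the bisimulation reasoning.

Reachable graph of P (2 states):
  u0 = (c.(c.0)\{b,c})\{a,b} → ··c··> u1
  u1 = (c.0)\{b,c}\{a,b} → ∅
Reachable graph of Q (2 states):
  v0 = (c.(0 + (c.0)\{b,c}))\{a,b} → ··c··> v1
  v1 = (0 + (c.0)\{b,c})\{a,b} → ∅
Bisimilarity quotient blocks:
  B0 = {u0, v0}
  B1 = {u1, v1}
u0 ∈ B0, v0 ∈ B0 → same block

P ~ Q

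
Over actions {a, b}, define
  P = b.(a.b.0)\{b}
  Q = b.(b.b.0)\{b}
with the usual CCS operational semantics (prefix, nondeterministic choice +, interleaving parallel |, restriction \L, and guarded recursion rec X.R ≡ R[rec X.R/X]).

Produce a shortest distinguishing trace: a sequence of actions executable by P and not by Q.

ba

Reachable graph of P (3 states):
  u0 = b.(a.b.0)\{b} → =b=> u1
  u1 = (a.b.0)\{b} → =a=> u2
  u2 = (b.0)\{b} → ∅
Reachable graph of Q (2 states):
  v0 = b.(b.b.0)\{b} → =b=> v1
  v1 = (b.b.0)\{b} → ∅
Executing ba from P (initial set {u0}):
  [1] b ⇒ {u1}
  [2] a ⇒ {u2}
  P completes σ.
Executing ba from Q (initial set {v0}):
  [1] b ⇒ {v1}
  [2] a ⇒ ∅ (Q stuck)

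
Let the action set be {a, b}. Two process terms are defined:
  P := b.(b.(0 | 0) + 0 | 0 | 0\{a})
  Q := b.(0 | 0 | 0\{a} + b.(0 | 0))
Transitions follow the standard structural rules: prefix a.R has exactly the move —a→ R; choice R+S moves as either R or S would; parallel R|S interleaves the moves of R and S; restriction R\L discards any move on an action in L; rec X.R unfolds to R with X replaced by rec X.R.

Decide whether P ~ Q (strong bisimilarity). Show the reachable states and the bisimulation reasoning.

bisimilar

P's transition system — 3 states:
  s0 = b.(b.(0 | 0) + 0 | 0 | 0\{a}) ⊢ =b=> s1
  s1 = b.(0 | 0) + 0 | 0 | 0\{a} ⊢ =b=> s2
  s2 = 0 | 0 ⊢ ·
Q's transition system — 3 states:
  t0 = b.(0 | 0 | 0\{a} + b.(0 | 0)) ⊢ =b=> t1
  t1 = 0 | 0 | 0\{a} + b.(0 | 0) ⊢ =b=> t2
  t2 = 0 | 0 ⊢ ·
Coarsest stable partition (strong bisimilarity classes):
  B0 = {s0, t0}
  B1 = {s1, t1}
  B2 = {s2, t2}
s0 ∈ B0, t0 ∈ B0 → same block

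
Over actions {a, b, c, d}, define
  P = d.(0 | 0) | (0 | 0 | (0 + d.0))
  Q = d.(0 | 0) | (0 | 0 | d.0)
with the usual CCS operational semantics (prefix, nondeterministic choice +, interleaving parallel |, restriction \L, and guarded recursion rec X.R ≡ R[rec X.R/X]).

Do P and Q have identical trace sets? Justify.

trace-equivalent

LTS(P): 4 reachable states
  s0 = d.(0 | 0) | (0 | 0 | (0 + d.0)) has moves ··d··> s1, ··d··> s2
  s1 = 0 | 0 | (0 | 0 | (0 + d.0)) has moves ··d··> s3
  s2 = d.(0 | 0) | (0 | 0 | 0) has moves ··d··> s3
  s3 = 0 | 0 | (0 | 0 | 0) has moves ·
LTS(Q): 4 reachable states
  t0 = d.(0 | 0) | (0 | 0 | d.0) has moves ··d··> t1, ··d··> t2
  t1 = 0 | 0 | (0 | 0 | d.0) has moves ··d··> t3
  t2 = d.(0 | 0) | (0 | 0 | 0) has moves ··d··> t3
  t3 = 0 | 0 | (0 | 0 | 0) has moves ·
Coarsest stable partition (strong bisimilarity classes):
  B0 = {s0, t0}
  B1 = {s1, s2, t1, t2}
  B2 = {s3, t3}
s0 ∈ B0, t0 ∈ B0 → same block
Bisimilar ⇒ trace-equivalent.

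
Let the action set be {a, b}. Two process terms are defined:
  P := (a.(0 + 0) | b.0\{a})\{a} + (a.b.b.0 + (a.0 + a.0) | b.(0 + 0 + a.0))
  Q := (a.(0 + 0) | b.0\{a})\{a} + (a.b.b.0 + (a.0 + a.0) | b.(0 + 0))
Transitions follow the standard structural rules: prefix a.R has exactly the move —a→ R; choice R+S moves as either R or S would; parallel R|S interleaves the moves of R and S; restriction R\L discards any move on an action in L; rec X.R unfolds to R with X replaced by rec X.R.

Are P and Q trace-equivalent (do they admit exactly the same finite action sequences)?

Reachable graph of P (10 states):
  s0 = (a.(0 + 0) | b.0\{a})\{a} + (a.b.b.0 + (a.0 + a.0) | b.(0 + 0 + a.0)) :: ··a··> s1, ··a··> s2, ··b··> s3, ··b··> s4
  s1 = 0 | b.(0 + 0 + a.0) :: ··b··> s5
  s2 = b.b.0 :: ··b··> s6
  s3 = (a.(0 + 0) | 0\{a})\{a} :: deadlocked
  s4 = (a.0 + a.0) | (0 + 0 + a.0) :: ··a··> s5, ··a··> s7
  s5 = 0 | (0 + 0 + a.0) :: ··a··> s8
  s6 = b.0 :: ··b··> s9
  s7 = (a.0 + a.0) | 0 :: ··a··> s8
  s8 = 0 | 0 :: deadlocked
  s9 = 0 :: deadlocked
Reachable graph of Q (8 states):
  t0 = (a.(0 + 0) | b.0\{a})\{a} + (a.b.b.0 + (a.0 + a.0) | b.(0 + 0)) :: ··a··> t1, ··a··> t2, ··b··> t3, ··b··> t4
  t1 = 0 | b.(0 + 0) :: ··b··> t5
  t2 = b.b.0 :: ··b··> t6
  t3 = (a.(0 + 0) | 0\{a})\{a} :: deadlocked
  t4 = (a.0 + a.0) | (0 + 0) :: ··a··> t5
  t5 = 0 | (0 + 0) :: deadlocked
  t6 = b.0 :: ··b··> t7
  t7 = 0 :: deadlocked
Run σ = ⟨aba⟩ on P: start {s0}
  step 1 (a): {s1, s2}
  step 2 (b): {s5, s6}
  step 3 (a): {s8}
  P completes σ.
Run σ = ⟨aba⟩ on Q: start {t0}
  step 1 (a): {t1, t2}
  step 2 (b): {t5, t6}
  step 3 (a): no successor for Q

traces(P) ≠ traces(Q) — witness ⟨aba⟩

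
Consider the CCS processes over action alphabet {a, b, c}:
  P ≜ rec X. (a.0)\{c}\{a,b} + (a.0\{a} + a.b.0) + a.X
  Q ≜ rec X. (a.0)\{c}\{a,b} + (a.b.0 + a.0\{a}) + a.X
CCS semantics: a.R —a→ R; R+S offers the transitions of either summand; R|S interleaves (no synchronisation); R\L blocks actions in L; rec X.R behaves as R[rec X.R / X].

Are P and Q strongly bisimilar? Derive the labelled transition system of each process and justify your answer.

LTS(P): 4 reachable states
  s0 = rec X. (a.0)\{c}\{a,b} + (a.0\{a} + a.b.0) + a.X | —a→ s0, —a→ s1, —a→ s2
  s1 = 0\{a} | deadlocked
  s2 = b.0 | —b→ s3
  s3 = 0 | deadlocked
LTS(Q): 4 reachable states
  t0 = rec X. (a.0)\{c}\{a,b} + (a.b.0 + a.0\{a}) + a.X | —a→ t0, —a→ t1, —a→ t2
  t1 = 0\{a} | deadlocked
  t2 = b.0 | —b→ t3
  t3 = 0 | deadlocked
Coarsest stable partition (strong bisimilarity classes):
  B0 = {s0, t0}
  B1 = {s2, t2}
  B2 = {s1, s3, t1, t3}
s0 ∈ B0, t0 ∈ B0 → same block

YES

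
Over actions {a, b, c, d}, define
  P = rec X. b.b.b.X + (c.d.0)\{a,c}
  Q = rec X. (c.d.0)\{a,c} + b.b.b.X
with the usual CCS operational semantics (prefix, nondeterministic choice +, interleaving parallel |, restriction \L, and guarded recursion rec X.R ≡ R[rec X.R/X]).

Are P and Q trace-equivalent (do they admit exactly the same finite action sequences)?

YES

LTS(P): 3 reachable states
  s0 = rec X. b.b.b.X + (c.d.0)\{a,c} | ··b··> s1
  s1 = b.b.(rec X. b.b.b.X + (c.d.0)\{a,c}) | ··b··> s2
  s2 = b.(rec X. b.b.b.X + (c.d.0)\{a,c}) | ··b··> s0
LTS(Q): 3 reachable states
  t0 = rec X. (c.d.0)\{a,c} + b.b.b.X | ··b··> t1
  t1 = b.b.(rec X. (c.d.0)\{a,c} + b.b.b.X) | ··b··> t2
  t2 = b.(rec X. (c.d.0)\{a,c} + b.b.b.X) | ··b··> t0
Coarsest stable partition (strong bisimilarity classes):
  B0 = {s0, s1, s2, t0, t1, t2}
s0 ∈ B0, t0 ∈ B0 → same block
Bisimilar ⇒ trace-equivalent.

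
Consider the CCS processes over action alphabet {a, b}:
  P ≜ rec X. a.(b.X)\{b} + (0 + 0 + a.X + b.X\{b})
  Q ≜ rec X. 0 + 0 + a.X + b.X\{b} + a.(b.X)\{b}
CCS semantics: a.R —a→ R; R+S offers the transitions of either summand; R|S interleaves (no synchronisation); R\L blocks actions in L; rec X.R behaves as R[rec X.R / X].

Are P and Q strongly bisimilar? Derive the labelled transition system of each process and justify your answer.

Reachable graph of P (4 states):
  m0 = rec X. a.(b.X)\{b} + (0 + 0 + a.X + b.X\{b}) has moves -a-> m0, -a-> m1, -b-> m2
  m1 = (b.(rec X. a.(b.X)\{b} + (0 + 0 + a.X + b.X\{b})))\{b} has moves ∅
  m2 = (rec X. a.(b.X)\{b} + (0 + 0 + a.X + b.X\{b}))\{b} has moves -a-> m2, -a-> m3
  m3 = (b.(rec X. a.(b.X)\{b} + (0 + 0 + a.X + b.X\{b})))\{b}\{b} has moves ∅
Reachable graph of Q (4 states):
  n0 = rec X. 0 + 0 + a.X + b.X\{b} + a.(b.X)\{b} has moves -a-> n0, -a-> n1, -b-> n2
  n1 = (b.(rec X. 0 + 0 + a.X + b.X\{b} + a.(b.X)\{b}))\{b} has moves ∅
  n2 = (rec X. 0 + 0 + a.X + b.X\{b} + a.(b.X)\{b})\{b} has moves -a-> n2, -a-> n3
  n3 = (b.(rec X. 0 + 0 + a.X + b.X\{b} + a.(b.X)\{b}))\{b}\{b} has moves ∅
Bisimilarity quotient blocks:
  B0 = {m0, n0}
  B1 = {m1, m3, n1, n3}
  B2 = {m2, n2}
m0 ∈ B0, n0 ∈ B0 → same block

P ~ Q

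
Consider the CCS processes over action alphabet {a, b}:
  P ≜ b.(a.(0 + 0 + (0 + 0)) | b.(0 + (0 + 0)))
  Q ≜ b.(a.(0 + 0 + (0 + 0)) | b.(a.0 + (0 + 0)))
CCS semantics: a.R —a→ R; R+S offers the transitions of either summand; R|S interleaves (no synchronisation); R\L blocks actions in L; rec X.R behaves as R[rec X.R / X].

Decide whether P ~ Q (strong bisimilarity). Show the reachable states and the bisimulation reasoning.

not bisimilar

P's transition system — 5 states:
  s0 = b.(a.(0 + 0 + (0 + 0)) | b.(0 + (0 + 0))) | ··b··> s1
  s1 = a.(0 + 0 + (0 + 0)) | b.(0 + (0 + 0)) | ··a··> s2, ··b··> s3
  s2 = (0 + 0 + (0 + 0)) | b.(0 + (0 + 0)) | ··b··> s4
  s3 = a.(0 + 0 + (0 + 0)) | (0 + (0 + 0)) | ··a··> s4
  s4 = (0 + 0 + (0 + 0)) | (0 + (0 + 0)) | (no moves)
Q's transition system — 7 states:
  t0 = b.(a.(0 + 0 + (0 + 0)) | b.(a.0 + (0 + 0))) | ··b··> t1
  t1 = a.(0 + 0 + (0 + 0)) | b.(a.0 + (0 + 0)) | ··a··> t2, ··b··> t3
  t2 = (0 + 0 + (0 + 0)) | b.(a.0 + (0 + 0)) | ··b··> t4
  t3 = a.(0 + 0 + (0 + 0)) | (a.0 + (0 + 0)) | ··a··> t4, ··a··> t5
  t4 = (0 + 0 + (0 + 0)) | (a.0 + (0 + 0)) | ··a··> t6
  t5 = a.(0 + 0 + (0 + 0)) | 0 | ··a··> t6
  t6 = (0 + 0 + (0 + 0)) | 0 | (no moves)
Partition-refinement fixed point:
  B0 = {s0}
  B1 = {s1}
  B2 = {s3, t4, t5}
  B3 = {s4, t6}
  B4 = {s2}
  B5 = {t0}
  B6 = {t1}
  B7 = {t2}
  B8 = {t3}
s0 ∈ B0, t0 ∈ B5 → different blocks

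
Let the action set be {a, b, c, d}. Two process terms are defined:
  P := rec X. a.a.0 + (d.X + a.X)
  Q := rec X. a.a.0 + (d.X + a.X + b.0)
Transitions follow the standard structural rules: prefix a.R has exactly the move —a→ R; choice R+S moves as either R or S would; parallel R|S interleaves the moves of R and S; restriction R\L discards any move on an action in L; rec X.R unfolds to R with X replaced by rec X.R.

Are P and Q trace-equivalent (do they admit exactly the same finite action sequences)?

Reachable graph of P (3 states):
  m0 = rec X. a.a.0 + (d.X + a.X) | -a-> m0, -a-> m1, -d-> m0
  m1 = a.0 | -a-> m2
  m2 = 0 | stopped
Reachable graph of Q (3 states):
  n0 = rec X. a.a.0 + (d.X + a.X + b.0) | -a-> n0, -a-> n1, -b-> n2, -d-> n0
  n1 = a.0 | -a-> n2
  n2 = 0 | stopped
Run σ = ⟨b⟩ on Q: start {n0}
  [1] b ⇒ {n2}
  Q completes σ.
Run σ = ⟨b⟩ on P: start {m0}
  [1] b ⇒ ∅ (P stuck)

traces(P) ≠ traces(Q) — witness ⟨b⟩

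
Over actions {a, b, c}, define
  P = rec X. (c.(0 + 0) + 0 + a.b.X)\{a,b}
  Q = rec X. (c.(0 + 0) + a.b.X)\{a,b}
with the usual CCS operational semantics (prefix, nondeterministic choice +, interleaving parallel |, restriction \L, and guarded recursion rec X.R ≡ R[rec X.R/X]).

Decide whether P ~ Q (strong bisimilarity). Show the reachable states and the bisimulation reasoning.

P ~ Q

LTS(P): 2 reachable states
  m0 = rec X. (c.(0 + 0) + 0 + a.b.X)\{a,b} ⊢ -c-> m1
  m1 = (0 + 0)\{a,b} ⊢ ∅
LTS(Q): 2 reachable states
  n0 = rec X. (c.(0 + 0) + a.b.X)\{a,b} ⊢ -c-> n1
  n1 = (0 + 0)\{a,b} ⊢ ∅
Partition-refinement fixed point:
  B0 = {m0, n0}
  B1 = {m1, n1}
m0 ∈ B0, n0 ∈ B0 → same block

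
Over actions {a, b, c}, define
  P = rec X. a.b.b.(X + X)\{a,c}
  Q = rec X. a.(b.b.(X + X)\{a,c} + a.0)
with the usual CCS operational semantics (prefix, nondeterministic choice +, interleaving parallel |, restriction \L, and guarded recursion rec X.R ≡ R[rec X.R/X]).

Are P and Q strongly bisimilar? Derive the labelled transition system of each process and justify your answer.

P ≁ Q

Reachable graph of P (4 states):
  m0 = rec X. a.b.b.(X + X)\{a,c} ⊢ -a-> m1
  m1 = b.b.((rec X. a.b.b.(X + X)\{a,c}) + (rec X. a.b.b.(X + X)\{a,c}))\{a,c} ⊢ -b-> m2
  m2 = b.((rec X. a.b.b.(X + X)\{a,c}) + (rec X. a.b.b.(X + X)\{a,c}))\{a,c} ⊢ -b-> m3
  m3 = ((rec X. a.b.b.(X + X)\{a,c}) + (rec X. a.b.b.(X + X)\{a,c}))\{a,c} ⊢ stopped
Reachable graph of Q (5 states):
  n0 = rec X. a.(b.b.(X + X)\{a,c} + a.0) ⊢ -a-> n1
  n1 = b.b.((rec X. a.(b.b.(X + X)\{a,c} + a.0)) + (rec X. a.(b.b.(X + X)\{a,c} + a.0)))\{a,c} + a.0 ⊢ -a-> n2, -b-> n3
  n2 = 0 ⊢ stopped
  n3 = b.((rec X. a.(b.b.(X + X)\{a,c} + a.0)) + (rec X. a.(b.b.(X + X)\{a,c} + a.0)))\{a,c} ⊢ -b-> n4
  n4 = ((rec X. a.(b.b.(X + X)\{a,c} + a.0)) + (rec X. a.(b.b.(X + X)\{a,c} + a.0)))\{a,c} ⊢ stopped
Bisimilarity quotient blocks:
  B0 = {m0}
  B1 = {m1}
  B2 = {m2, n3}
  B3 = {m3, n2, n4}
  B4 = {n0}
  B5 = {n1}
m0 ∈ B0, n0 ∈ B4 → different blocks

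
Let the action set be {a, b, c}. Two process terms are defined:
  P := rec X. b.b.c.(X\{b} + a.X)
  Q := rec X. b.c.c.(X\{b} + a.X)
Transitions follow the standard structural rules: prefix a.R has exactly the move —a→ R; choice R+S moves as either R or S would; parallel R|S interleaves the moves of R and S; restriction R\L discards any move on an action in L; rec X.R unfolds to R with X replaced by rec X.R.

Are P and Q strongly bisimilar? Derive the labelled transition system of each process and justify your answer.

Reachable graph of P (4 states):
  m0 = rec X. b.b.c.(X\{b} + a.X) :: -b-> m1
  m1 = b.c.((rec X. b.b.c.(X\{b} + a.X))\{b} + a.(rec X. b.b.c.(X\{b} + a.X))) :: -b-> m2
  m2 = c.((rec X. b.b.c.(X\{b} + a.X))\{b} + a.(rec X. b.b.c.(X\{b} + a.X))) :: -c-> m3
  m3 = (rec X. b.b.c.(X\{b} + a.X))\{b} + a.(rec X. b.b.c.(X\{b} + a.X)) :: -a-> m0
Reachable graph of Q (4 states):
  n0 = rec X. b.c.c.(X\{b} + a.X) :: -b-> n1
  n1 = c.c.((rec X. b.c.c.(X\{b} + a.X))\{b} + a.(rec X. b.c.c.(X\{b} + a.X))) :: -c-> n2
  n2 = c.((rec X. b.c.c.(X\{b} + a.X))\{b} + a.(rec X. b.c.c.(X\{b} + a.X))) :: -c-> n3
  n3 = (rec X. b.c.c.(X\{b} + a.X))\{b} + a.(rec X. b.c.c.(X\{b} + a.X)) :: -a-> n0
Bisimilarity quotient blocks:
  B0 = {m0}
  B1 = {m1}
  B2 = {m2}
  B3 = {m3}
  B4 = {n0}
  B5 = {n1}
  B6 = {n2}
  B7 = {n3}
m0 ∈ B0, n0 ∈ B4 → different blocks

not bisimilar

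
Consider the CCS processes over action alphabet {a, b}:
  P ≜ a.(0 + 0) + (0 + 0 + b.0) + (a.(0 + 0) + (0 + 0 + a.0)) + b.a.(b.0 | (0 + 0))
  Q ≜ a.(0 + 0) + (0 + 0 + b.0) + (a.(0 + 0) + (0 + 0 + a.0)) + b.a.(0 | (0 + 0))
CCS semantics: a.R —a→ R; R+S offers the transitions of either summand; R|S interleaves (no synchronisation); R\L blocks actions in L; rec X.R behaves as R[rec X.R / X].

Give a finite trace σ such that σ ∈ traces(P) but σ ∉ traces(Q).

LTS(P): 6 reachable states
  m0 = a.(0 + 0) + (0 + 0 + b.0) + (a.(0 + 0) + (0 + 0 + a.0)) + b.a.(b.0 | (0 + 0)) ⊢ --a--▸ m1, --a--▸ m2, --b--▸ m1, --b--▸ m3
  m1 = 0 ⊢ (no moves)
  m2 = 0 + 0 ⊢ (no moves)
  m3 = a.(b.0 | (0 + 0)) ⊢ --a--▸ m4
  m4 = b.0 | (0 + 0) ⊢ --b--▸ m5
  m5 = 0 | (0 + 0) ⊢ (no moves)
LTS(Q): 5 reachable states
  n0 = a.(0 + 0) + (0 + 0 + b.0) + (a.(0 + 0) + (0 + 0 + a.0)) + b.a.(0 | (0 + 0)) ⊢ --a--▸ n1, --a--▸ n2, --b--▸ n1, --b--▸ n3
  n1 = 0 ⊢ (no moves)
  n2 = 0 + 0 ⊢ (no moves)
  n3 = a.(0 | (0 + 0)) ⊢ --a--▸ n4
  n4 = 0 | (0 + 0) ⊢ (no moves)
Run σ = ⟨bab⟩ on P: start {m0}
  after b @ step 1: {m1, m3}
  after a @ step 2: {m4}
  after b @ step 3: {m5}
  P completes σ.
Run σ = ⟨bab⟩ on Q: start {n0}
  after b @ step 1: {n1, n3}
  after a @ step 2: {n4}
  after b @ step 3: ∅ (Q stuck)

bab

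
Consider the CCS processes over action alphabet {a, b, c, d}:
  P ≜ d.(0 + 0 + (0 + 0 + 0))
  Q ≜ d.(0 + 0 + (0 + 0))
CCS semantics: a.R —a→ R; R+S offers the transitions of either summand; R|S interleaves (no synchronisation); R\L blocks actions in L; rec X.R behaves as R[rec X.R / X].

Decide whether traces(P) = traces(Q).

trace-equivalent

Reachable graph of P (2 states):
  s0 = d.(0 + 0 + (0 + 0 + 0)) → =d=> s1
  s1 = 0 + 0 + (0 + 0 + 0) → ·
Reachable graph of Q (2 states):
  t0 = d.(0 + 0 + (0 + 0)) → =d=> t1
  t1 = 0 + 0 + (0 + 0) → ·
Partition-refinement fixed point:
  B0 = {s0, t0}
  B1 = {s1, t1}
s0 ∈ B0, t0 ∈ B0 → same block
Bisimilar ⇒ trace-equivalent.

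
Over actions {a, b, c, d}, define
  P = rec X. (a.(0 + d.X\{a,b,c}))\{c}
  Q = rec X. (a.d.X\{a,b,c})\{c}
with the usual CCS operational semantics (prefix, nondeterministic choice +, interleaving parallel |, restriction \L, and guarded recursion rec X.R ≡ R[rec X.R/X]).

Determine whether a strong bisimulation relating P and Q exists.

bisimilar

LTS(P): 3 reachable states
  s0 = rec X. (a.(0 + d.X\{a,b,c}))\{c} ⊢ -a-> s1
  s1 = (0 + d.(rec X. (a.(0 + d.X\{a,b,c}))\{c})\{a,b,c})\{c} ⊢ -d-> s2
  s2 = (rec X. (a.(0 + d.X\{a,b,c}))\{c})\{a,b,c}\{c} ⊢ ∅
LTS(Q): 3 reachable states
  t0 = rec X. (a.d.X\{a,b,c})\{c} ⊢ -a-> t1
  t1 = (d.(rec X. (a.d.X\{a,b,c})\{c})\{a,b,c})\{c} ⊢ -d-> t2
  t2 = (rec X. (a.d.X\{a,b,c})\{c})\{a,b,c}\{c} ⊢ ∅
Coarsest stable partition (strong bisimilarity classes):
  B0 = {s0, t0}
  B1 = {s1, t1}
  B2 = {s2, t2}
s0 ∈ B0, t0 ∈ B0 → same block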